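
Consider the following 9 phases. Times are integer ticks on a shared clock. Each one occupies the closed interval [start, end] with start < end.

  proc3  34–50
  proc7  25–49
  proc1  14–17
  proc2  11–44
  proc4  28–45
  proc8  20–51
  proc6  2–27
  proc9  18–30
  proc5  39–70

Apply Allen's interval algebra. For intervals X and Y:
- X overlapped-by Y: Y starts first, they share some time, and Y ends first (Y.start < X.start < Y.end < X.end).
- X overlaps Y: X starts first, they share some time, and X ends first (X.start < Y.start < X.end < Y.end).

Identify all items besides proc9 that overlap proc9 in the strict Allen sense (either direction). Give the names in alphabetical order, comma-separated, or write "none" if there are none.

Target proc9 = [18, 30].
proc1 [14, 17] → before → no.
proc2 [11, 44] → contains → no.
proc3 [34, 50] → after → no.
proc4 [28, 45] → overlapped-by → yes.
proc5 [39, 70] → after → no.
proc6 [2, 27] → overlaps → yes.
proc7 [25, 49] → overlapped-by → yes.
proc8 [20, 51] → overlapped-by → yes.
Result: proc4, proc6, proc7, proc8.

proc4, proc6, proc7, proc8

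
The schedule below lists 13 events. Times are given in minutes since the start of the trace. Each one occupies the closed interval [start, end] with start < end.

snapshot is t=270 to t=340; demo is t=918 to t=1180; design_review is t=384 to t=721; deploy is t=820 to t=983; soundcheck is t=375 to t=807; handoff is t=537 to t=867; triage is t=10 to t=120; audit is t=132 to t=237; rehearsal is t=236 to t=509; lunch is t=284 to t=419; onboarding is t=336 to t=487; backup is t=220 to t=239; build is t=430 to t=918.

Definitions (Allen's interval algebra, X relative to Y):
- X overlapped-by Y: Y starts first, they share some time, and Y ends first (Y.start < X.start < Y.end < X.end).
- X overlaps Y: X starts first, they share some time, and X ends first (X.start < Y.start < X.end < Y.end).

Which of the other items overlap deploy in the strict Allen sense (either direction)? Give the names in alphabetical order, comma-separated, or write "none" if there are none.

build, demo, handoff

Target deploy = [t=820, t=983].
audit [t=132, t=237] → before → no.
backup [t=220, t=239] → before → no.
build [t=430, t=918] → overlaps → yes.
demo [t=918, t=1180] → overlapped-by → yes.
design_review [t=384, t=721] → before → no.
handoff [t=537, t=867] → overlaps → yes.
lunch [t=284, t=419] → before → no.
onboarding [t=336, t=487] → before → no.
rehearsal [t=236, t=509] → before → no.
snapshot [t=270, t=340] → before → no.
soundcheck [t=375, t=807] → before → no.
triage [t=10, t=120] → before → no.
Result: build, demo, handoff.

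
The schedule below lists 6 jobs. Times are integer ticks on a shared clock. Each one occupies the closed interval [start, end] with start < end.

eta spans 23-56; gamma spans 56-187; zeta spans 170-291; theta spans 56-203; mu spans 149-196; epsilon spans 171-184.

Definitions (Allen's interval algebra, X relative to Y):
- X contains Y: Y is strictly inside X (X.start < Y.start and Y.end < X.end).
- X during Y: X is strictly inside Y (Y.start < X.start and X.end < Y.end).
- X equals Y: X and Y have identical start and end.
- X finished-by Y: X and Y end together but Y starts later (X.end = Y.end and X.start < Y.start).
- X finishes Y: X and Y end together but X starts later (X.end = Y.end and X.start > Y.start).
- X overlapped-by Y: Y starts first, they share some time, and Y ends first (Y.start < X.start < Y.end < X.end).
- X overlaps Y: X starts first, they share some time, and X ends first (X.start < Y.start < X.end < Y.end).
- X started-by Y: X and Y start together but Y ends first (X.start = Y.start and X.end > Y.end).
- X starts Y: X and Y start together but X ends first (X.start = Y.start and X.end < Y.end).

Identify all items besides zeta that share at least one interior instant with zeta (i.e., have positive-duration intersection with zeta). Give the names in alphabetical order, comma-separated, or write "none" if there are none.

Target zeta = [170, 291].
epsilon [171, 184] → during → yes.
eta [23, 56] → before → no.
gamma [56, 187] → overlaps → yes.
mu [149, 196] → overlaps → yes.
theta [56, 203] → overlaps → yes.
Result: epsilon, gamma, mu, theta.

epsilon, gamma, mu, theta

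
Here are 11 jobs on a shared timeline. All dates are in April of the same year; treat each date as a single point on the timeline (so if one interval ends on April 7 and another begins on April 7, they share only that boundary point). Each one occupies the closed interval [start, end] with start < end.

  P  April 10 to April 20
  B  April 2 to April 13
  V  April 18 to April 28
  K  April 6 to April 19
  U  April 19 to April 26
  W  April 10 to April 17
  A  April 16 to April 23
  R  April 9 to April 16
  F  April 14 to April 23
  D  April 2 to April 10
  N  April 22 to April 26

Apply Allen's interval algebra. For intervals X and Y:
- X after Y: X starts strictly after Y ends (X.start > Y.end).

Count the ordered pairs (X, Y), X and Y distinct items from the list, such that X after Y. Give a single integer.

Checking all 110 ordered pairs for relation 'after'; matching pairs in alphabetical order:
(A, B): A after B ✓
(A, D): A after D ✓
(F, B): F after B ✓
(F, D): F after D ✓
(N, B): N after B ✓
(N, D): N after D ✓
(N, K): N after K ✓
(N, P): N after P ✓
(N, R): N after R ✓
(N, W): N after W ✓
(U, B): U after B ✓
(U, D): U after D ✓
(U, R): U after R ✓
(U, W): U after W ✓
(V, B): V after B ✓
(V, D): V after D ✓
(V, R): V after R ✓
(V, W): V after W ✓
Count: 18.

18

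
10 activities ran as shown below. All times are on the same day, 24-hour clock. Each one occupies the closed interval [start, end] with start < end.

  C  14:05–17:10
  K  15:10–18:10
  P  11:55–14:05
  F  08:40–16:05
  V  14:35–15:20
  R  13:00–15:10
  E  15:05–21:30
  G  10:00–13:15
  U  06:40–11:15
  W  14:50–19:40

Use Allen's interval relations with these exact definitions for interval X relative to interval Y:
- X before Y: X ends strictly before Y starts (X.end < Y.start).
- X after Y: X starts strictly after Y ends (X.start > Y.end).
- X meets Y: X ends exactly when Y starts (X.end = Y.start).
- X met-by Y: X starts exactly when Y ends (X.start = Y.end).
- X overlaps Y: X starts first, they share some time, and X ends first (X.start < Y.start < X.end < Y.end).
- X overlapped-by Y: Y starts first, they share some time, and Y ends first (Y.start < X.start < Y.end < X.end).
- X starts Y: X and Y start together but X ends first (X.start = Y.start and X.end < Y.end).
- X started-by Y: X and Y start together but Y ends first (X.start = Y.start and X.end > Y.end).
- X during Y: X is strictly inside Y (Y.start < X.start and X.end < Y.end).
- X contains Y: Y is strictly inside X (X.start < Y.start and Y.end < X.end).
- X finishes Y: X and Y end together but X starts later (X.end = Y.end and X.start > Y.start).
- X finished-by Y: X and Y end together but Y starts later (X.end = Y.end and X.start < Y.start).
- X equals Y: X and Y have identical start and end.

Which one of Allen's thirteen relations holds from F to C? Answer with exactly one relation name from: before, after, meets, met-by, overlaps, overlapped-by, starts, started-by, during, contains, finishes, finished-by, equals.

overlaps

F = [08:40, 16:05]; C = [14:05, 17:10].
Compare endpoints: F.start < C.start, F.start < C.end, F.end > C.start, F.end < C.end.
That pattern is 'overlaps'.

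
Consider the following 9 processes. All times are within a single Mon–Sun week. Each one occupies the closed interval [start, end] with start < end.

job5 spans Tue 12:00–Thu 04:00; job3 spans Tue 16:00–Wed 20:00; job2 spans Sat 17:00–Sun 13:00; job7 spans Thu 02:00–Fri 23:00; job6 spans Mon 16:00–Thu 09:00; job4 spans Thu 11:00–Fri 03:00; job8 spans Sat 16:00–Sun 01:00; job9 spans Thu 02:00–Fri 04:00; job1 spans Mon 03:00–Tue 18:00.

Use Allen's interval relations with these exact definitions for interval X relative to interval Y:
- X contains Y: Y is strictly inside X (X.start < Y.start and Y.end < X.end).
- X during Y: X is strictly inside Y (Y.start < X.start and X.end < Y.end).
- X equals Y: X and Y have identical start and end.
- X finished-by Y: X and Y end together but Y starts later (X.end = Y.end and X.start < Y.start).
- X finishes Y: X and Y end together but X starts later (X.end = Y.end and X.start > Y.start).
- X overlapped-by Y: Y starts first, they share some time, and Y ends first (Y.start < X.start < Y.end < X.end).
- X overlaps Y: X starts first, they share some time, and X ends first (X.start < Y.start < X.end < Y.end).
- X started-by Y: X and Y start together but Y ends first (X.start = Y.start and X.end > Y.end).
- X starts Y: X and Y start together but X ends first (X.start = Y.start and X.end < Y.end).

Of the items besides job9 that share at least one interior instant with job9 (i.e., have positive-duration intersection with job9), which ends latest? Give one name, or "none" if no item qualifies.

job7

Target job9 = [Thu 02:00, Fri 04:00].
job1 [Mon 03:00, Tue 18:00] → before → excluded.
job2 [Sat 17:00, Sun 13:00] → after → excluded.
job3 [Tue 16:00, Wed 20:00] → before → excluded.
job4 [Thu 11:00, Fri 03:00] → during → candidate.
job5 [Tue 12:00, Thu 04:00] → overlaps → candidate.
job6 [Mon 16:00, Thu 09:00] → overlaps → candidate.
job7 [Thu 02:00, Fri 23:00] → started-by → candidate.
job8 [Sat 16:00, Sun 01:00] → after → excluded.
Among candidates, latest end is Fri 23:00 → job7.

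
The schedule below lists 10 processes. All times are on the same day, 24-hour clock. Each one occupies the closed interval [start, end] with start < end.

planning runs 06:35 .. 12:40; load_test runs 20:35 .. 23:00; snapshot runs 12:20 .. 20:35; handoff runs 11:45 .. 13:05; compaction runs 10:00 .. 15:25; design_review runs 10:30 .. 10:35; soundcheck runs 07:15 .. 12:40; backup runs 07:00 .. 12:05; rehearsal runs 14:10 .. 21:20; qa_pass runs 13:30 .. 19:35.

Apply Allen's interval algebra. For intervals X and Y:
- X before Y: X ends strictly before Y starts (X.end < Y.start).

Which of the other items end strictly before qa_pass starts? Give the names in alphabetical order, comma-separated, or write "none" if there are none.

Target qa_pass = [13:30, 19:35].
backup [07:00, 12:05] → before → yes.
compaction [10:00, 15:25] → overlaps → no.
design_review [10:30, 10:35] → before → yes.
handoff [11:45, 13:05] → before → yes.
load_test [20:35, 23:00] → after → no.
planning [06:35, 12:40] → before → yes.
rehearsal [14:10, 21:20] → overlapped-by → no.
snapshot [12:20, 20:35] → contains → no.
soundcheck [07:15, 12:40] → before → yes.
Result: backup, design_review, handoff, planning, soundcheck.

backup, design_review, handoff, planning, soundcheck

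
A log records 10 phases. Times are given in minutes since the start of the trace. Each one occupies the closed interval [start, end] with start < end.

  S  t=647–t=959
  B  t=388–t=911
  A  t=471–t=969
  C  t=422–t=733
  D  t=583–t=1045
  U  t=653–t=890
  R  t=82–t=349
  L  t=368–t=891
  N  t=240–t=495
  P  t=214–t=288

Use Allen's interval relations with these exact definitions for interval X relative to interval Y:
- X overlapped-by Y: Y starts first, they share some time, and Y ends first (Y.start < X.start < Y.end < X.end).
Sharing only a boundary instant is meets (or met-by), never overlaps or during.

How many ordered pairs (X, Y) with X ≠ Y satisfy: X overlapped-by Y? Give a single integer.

18

Checking all 90 ordered pairs for relation 'overlapped-by'; matching pairs in alphabetical order:
(A, B): A overlapped-by B ✓
(A, C): A overlapped-by C ✓
(A, L): A overlapped-by L ✓
(A, N): A overlapped-by N ✓
(B, L): B overlapped-by L ✓
(B, N): B overlapped-by N ✓
(C, N): C overlapped-by N ✓
(D, A): D overlapped-by A ✓
(D, B): D overlapped-by B ✓
(D, C): D overlapped-by C ✓
(D, L): D overlapped-by L ✓
(L, N): L overlapped-by N ✓
(N, P): N overlapped-by P ✓
(N, R): N overlapped-by R ✓
(S, B): S overlapped-by B ✓
(S, C): S overlapped-by C ✓
(S, L): S overlapped-by L ✓
(U, C): U overlapped-by C ✓
Count: 18.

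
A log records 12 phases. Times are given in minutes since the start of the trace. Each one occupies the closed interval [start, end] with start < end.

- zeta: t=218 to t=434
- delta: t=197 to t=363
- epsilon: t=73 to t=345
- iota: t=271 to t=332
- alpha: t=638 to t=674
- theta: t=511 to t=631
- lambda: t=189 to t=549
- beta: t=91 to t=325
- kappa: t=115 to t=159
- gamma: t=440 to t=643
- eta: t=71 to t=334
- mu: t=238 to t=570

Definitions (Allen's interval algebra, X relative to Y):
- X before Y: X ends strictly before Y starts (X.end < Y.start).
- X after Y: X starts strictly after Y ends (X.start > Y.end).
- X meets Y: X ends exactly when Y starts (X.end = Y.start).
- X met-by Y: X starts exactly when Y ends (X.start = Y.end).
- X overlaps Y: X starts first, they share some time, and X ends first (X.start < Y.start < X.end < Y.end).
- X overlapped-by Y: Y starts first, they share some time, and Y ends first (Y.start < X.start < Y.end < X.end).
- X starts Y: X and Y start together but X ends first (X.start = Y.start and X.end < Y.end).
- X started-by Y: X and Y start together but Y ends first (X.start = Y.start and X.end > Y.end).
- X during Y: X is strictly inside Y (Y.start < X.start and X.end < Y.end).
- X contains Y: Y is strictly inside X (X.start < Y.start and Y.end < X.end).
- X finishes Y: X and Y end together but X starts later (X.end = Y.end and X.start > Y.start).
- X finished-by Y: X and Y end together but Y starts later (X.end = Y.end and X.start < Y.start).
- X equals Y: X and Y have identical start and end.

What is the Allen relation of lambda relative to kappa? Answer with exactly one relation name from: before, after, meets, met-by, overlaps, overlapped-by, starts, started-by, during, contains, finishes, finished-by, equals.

lambda = [t=189, t=549]; kappa = [t=115, t=159].
Compare endpoints: lambda.start > kappa.start, lambda.start > kappa.end, lambda.end > kappa.start, lambda.end > kappa.end.
That pattern is 'after'.

after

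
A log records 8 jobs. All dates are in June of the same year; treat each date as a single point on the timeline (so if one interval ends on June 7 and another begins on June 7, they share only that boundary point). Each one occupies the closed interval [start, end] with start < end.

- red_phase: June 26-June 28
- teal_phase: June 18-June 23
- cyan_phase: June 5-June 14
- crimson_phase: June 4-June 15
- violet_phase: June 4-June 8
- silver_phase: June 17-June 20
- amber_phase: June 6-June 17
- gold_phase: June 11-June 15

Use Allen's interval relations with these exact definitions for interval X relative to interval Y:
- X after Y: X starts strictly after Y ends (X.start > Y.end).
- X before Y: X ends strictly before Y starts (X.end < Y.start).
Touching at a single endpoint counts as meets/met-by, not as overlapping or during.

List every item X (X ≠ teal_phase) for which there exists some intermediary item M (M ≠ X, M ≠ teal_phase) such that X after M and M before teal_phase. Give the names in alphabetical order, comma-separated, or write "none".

Target teal_phase = [June 18, June 23].
Intermediaries M with M before teal_phase: amber_phase, crimson_phase, cyan_phase, gold_phase, violet_phase.
Via amber_phase — items with X after amber_phase: red_phase.
Via crimson_phase — items with X after crimson_phase: red_phase, silver_phase.
Via cyan_phase — items with X after cyan_phase: red_phase, silver_phase.
Via gold_phase — items with X after gold_phase: red_phase, silver_phase.
Via violet_phase — items with X after violet_phase: gold_phase, red_phase, silver_phase.
Union: gold_phase, red_phase, silver_phase.

gold_phase, red_phase, silver_phase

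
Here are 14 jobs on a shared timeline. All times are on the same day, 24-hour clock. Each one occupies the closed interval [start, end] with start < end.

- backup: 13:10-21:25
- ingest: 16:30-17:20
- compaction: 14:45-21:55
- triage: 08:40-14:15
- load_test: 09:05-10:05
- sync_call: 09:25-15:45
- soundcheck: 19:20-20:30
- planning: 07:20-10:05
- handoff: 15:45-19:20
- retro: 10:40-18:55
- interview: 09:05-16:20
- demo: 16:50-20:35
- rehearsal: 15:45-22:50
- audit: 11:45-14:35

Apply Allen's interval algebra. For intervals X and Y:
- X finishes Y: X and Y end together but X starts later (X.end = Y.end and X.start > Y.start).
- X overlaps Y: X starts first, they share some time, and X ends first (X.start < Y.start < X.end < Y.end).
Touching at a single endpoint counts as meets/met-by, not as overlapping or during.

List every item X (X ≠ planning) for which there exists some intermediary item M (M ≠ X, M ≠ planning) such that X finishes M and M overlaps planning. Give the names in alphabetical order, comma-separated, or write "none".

none

Target planning = [07:20, 10:05].
Intermediaries M with M overlaps planning: none.
Union: none.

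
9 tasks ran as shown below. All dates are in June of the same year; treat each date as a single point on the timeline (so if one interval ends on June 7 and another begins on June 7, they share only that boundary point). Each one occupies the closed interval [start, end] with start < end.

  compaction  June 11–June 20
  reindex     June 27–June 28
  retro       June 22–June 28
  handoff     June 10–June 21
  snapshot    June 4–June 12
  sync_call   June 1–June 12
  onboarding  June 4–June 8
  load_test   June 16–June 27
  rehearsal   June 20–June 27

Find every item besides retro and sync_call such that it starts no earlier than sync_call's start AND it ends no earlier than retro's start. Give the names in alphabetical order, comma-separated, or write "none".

load_test, rehearsal, reindex

Conditions: its start is no earlier than sync_call's start (X.start >= June 1) AND its end is no earlier than retro's start (X.end >= June 22).
compaction: start June 11 >= June 1? ✓; end June 20 >= June 22? ✗ → no.
handoff: start June 10 >= June 1? ✓; end June 21 >= June 22? ✗ → no.
load_test: start June 16 >= June 1? ✓; end June 27 >= June 22? ✓ → yes.
onboarding: start June 4 >= June 1? ✓; end June 8 >= June 22? ✗ → no.
rehearsal: start June 20 >= June 1? ✓; end June 27 >= June 22? ✓ → yes.
reindex: start June 27 >= June 1? ✓; end June 28 >= June 22? ✓ → yes.
snapshot: start June 4 >= June 1? ✓; end June 12 >= June 22? ✗ → no.
Result: load_test, rehearsal, reindex.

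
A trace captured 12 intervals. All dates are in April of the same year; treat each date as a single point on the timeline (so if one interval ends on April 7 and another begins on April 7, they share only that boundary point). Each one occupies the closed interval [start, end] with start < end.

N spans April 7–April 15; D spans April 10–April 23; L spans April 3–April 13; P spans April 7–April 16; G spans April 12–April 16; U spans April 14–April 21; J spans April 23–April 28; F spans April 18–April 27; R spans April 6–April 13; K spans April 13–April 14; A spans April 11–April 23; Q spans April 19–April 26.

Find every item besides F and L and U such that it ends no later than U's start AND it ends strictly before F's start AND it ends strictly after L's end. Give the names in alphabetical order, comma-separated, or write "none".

K

Conditions: its end is no later than U's start (X.end <= April 14) AND its end is strictly before F's start (X.end < April 18) AND its end is strictly after L's end (X.end > April 13).
A: end April 23 <= April 14? ✗; end April 23 < April 18? ✗; end April 23 > April 13? ✓ → no.
D: end April 23 <= April 14? ✗; end April 23 < April 18? ✗; end April 23 > April 13? ✓ → no.
G: end April 16 <= April 14? ✗; end April 16 < April 18? ✓; end April 16 > April 13? ✓ → no.
J: end April 28 <= April 14? ✗; end April 28 < April 18? ✗; end April 28 > April 13? ✓ → no.
K: end April 14 <= April 14? ✓; end April 14 < April 18? ✓; end April 14 > April 13? ✓ → yes.
N: end April 15 <= April 14? ✗; end April 15 < April 18? ✓; end April 15 > April 13? ✓ → no.
P: end April 16 <= April 14? ✗; end April 16 < April 18? ✓; end April 16 > April 13? ✓ → no.
Q: end April 26 <= April 14? ✗; end April 26 < April 18? ✗; end April 26 > April 13? ✓ → no.
R: end April 13 <= April 14? ✓; end April 13 < April 18? ✓; end April 13 > April 13? ✗ → no.
Result: K.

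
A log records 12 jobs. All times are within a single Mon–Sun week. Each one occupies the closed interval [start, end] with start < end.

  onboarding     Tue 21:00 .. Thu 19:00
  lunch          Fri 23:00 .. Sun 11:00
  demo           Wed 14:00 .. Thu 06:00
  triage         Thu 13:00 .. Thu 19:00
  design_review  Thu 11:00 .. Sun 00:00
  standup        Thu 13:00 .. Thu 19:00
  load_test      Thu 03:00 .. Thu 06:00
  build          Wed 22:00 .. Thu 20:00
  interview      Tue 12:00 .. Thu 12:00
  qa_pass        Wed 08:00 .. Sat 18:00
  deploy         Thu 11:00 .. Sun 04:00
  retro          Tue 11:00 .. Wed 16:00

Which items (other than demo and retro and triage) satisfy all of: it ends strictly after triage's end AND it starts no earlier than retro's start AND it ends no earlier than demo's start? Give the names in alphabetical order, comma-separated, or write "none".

Conditions: its end is strictly after triage's end (X.end > Thu 19:00) AND its start is no earlier than retro's start (X.start >= Tue 11:00) AND its end is no earlier than demo's start (X.end >= Wed 14:00).
build: end Thu 20:00 > Thu 19:00? ✓; start Wed 22:00 >= Tue 11:00? ✓; end Thu 20:00 >= Wed 14:00? ✓ → yes.
deploy: end Sun 04:00 > Thu 19:00? ✓; start Thu 11:00 >= Tue 11:00? ✓; end Sun 04:00 >= Wed 14:00? ✓ → yes.
design_review: end Sun 00:00 > Thu 19:00? ✓; start Thu 11:00 >= Tue 11:00? ✓; end Sun 00:00 >= Wed 14:00? ✓ → yes.
interview: end Thu 12:00 > Thu 19:00? ✗; start Tue 12:00 >= Tue 11:00? ✓; end Thu 12:00 >= Wed 14:00? ✓ → no.
load_test: end Thu 06:00 > Thu 19:00? ✗; start Thu 03:00 >= Tue 11:00? ✓; end Thu 06:00 >= Wed 14:00? ✓ → no.
lunch: end Sun 11:00 > Thu 19:00? ✓; start Fri 23:00 >= Tue 11:00? ✓; end Sun 11:00 >= Wed 14:00? ✓ → yes.
onboarding: end Thu 19:00 > Thu 19:00? ✗; start Tue 21:00 >= Tue 11:00? ✓; end Thu 19:00 >= Wed 14:00? ✓ → no.
qa_pass: end Sat 18:00 > Thu 19:00? ✓; start Wed 08:00 >= Tue 11:00? ✓; end Sat 18:00 >= Wed 14:00? ✓ → yes.
standup: end Thu 19:00 > Thu 19:00? ✗; start Thu 13:00 >= Tue 11:00? ✓; end Thu 19:00 >= Wed 14:00? ✓ → no.
Result: build, deploy, design_review, lunch, qa_pass.

build, deploy, design_review, lunch, qa_pass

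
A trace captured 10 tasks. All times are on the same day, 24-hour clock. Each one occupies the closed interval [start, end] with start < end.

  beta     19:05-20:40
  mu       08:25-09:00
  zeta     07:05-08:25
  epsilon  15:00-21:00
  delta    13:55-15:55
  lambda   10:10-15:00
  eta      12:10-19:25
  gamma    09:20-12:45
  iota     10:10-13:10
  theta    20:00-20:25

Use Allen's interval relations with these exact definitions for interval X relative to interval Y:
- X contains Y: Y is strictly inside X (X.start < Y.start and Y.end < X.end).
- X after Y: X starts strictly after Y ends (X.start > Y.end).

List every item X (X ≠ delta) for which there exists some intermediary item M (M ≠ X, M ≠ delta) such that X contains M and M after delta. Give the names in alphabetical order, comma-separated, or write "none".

beta, epsilon

Target delta = [13:55, 15:55].
Intermediaries M with M after delta: beta, theta.
Via beta — items with X contains beta: epsilon.
Via theta — items with X contains theta: beta, epsilon.
Union: beta, epsilon.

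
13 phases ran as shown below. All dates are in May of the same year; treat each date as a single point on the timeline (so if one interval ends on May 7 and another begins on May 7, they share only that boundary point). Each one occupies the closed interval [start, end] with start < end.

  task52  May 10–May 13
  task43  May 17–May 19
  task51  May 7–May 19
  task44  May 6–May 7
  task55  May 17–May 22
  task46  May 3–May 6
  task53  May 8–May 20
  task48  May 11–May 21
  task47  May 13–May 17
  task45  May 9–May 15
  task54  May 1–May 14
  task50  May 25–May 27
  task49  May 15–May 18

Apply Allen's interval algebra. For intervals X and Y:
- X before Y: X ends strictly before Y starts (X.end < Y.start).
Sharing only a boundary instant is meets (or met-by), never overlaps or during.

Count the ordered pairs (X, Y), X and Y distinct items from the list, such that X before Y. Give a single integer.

Checking all 156 ordered pairs for relation 'before'; matching pairs in alphabetical order:
(task43, task50): task43 before task50 ✓
(task44, task43): task44 before task43 ✓
(task44, task45): task44 before task45 ✓
(task44, task47): task44 before task47 ✓
(task44, task48): task44 before task48 ✓
(task44, task49): task44 before task49 ✓
(task44, task50): task44 before task50 ✓
(task44, task52): task44 before task52 ✓
(task44, task53): task44 before task53 ✓
(task44, task55): task44 before task55 ✓
(task45, task43): task45 before task43 ✓
(task45, task50): task45 before task50 ✓
(task45, task55): task45 before task55 ✓
(task46, task43): task46 before task43 ✓
(task46, task45): task46 before task45 ✓
(task46, task47): task46 before task47 ✓
(task46, task48): task46 before task48 ✓
(task46, task49): task46 before task49 ✓
(task46, task50): task46 before task50 ✓
(task46, task51): task46 before task51 ✓
(task46, task52): task46 before task52 ✓
(task46, task53): task46 before task53 ✓
(task46, task55): task46 before task55 ✓
(task47, task50): task47 before task50 ✓
... plus 13 further pairs not listed.
Count: 37.

37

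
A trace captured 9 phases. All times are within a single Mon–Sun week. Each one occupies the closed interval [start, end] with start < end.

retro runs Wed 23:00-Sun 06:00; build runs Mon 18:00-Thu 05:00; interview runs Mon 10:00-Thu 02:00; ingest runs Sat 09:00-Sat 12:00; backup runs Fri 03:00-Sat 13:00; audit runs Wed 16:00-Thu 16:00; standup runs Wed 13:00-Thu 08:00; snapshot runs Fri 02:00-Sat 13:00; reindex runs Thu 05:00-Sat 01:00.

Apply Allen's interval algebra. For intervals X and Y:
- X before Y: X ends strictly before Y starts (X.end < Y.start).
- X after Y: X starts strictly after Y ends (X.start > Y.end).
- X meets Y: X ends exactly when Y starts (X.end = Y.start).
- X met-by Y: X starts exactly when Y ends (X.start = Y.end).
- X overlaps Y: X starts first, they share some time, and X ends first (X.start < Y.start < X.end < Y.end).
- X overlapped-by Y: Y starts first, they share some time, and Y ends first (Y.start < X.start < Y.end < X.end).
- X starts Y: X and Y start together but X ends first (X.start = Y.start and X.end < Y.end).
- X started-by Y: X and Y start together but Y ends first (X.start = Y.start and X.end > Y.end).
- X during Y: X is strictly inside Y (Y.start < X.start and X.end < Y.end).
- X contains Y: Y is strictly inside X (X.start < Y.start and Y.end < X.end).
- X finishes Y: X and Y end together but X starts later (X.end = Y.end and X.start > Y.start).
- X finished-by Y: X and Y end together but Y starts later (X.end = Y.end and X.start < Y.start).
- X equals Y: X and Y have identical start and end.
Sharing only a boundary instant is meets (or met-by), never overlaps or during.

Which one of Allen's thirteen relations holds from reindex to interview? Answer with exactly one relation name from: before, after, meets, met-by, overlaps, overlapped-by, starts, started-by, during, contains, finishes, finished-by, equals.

after

reindex = [Thu 05:00, Sat 01:00]; interview = [Mon 10:00, Thu 02:00].
Compare endpoints: reindex.start > interview.start, reindex.start > interview.end, reindex.end > interview.start, reindex.end > interview.end.
That pattern is 'after'.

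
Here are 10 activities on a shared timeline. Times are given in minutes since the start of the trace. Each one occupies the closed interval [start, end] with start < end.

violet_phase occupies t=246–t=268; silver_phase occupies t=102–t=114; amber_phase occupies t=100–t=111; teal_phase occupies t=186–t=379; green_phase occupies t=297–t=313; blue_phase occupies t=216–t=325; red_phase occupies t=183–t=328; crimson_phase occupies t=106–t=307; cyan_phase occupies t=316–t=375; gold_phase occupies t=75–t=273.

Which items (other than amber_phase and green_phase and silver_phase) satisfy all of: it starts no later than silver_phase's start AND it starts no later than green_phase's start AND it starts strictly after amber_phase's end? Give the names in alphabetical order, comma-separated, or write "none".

Conditions: its start is no later than silver_phase's start (X.start <= t=102) AND its start is no later than green_phase's start (X.start <= t=297) AND its start is strictly after amber_phase's end (X.start > t=111).
blue_phase: start t=216 <= t=102? ✗; start t=216 <= t=297? ✓; start t=216 > t=111? ✓ → no.
crimson_phase: start t=106 <= t=102? ✗; start t=106 <= t=297? ✓; start t=106 > t=111? ✗ → no.
cyan_phase: start t=316 <= t=102? ✗; start t=316 <= t=297? ✗; start t=316 > t=111? ✓ → no.
gold_phase: start t=75 <= t=102? ✓; start t=75 <= t=297? ✓; start t=75 > t=111? ✗ → no.
red_phase: start t=183 <= t=102? ✗; start t=183 <= t=297? ✓; start t=183 > t=111? ✓ → no.
teal_phase: start t=186 <= t=102? ✗; start t=186 <= t=297? ✓; start t=186 > t=111? ✓ → no.
violet_phase: start t=246 <= t=102? ✗; start t=246 <= t=297? ✓; start t=246 > t=111? ✓ → no.
Result: none.

none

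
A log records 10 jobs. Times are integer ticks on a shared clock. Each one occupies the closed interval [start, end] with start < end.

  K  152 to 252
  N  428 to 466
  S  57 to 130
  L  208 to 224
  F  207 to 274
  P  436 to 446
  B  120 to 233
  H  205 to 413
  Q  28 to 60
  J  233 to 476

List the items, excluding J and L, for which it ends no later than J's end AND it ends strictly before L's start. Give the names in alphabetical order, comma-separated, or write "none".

Q, S

Conditions: its end is no later than J's end (X.end <= 476) AND its end is strictly before L's start (X.end < 208).
B: end 233 <= 476? ✓; end 233 < 208? ✗ → no.
F: end 274 <= 476? ✓; end 274 < 208? ✗ → no.
H: end 413 <= 476? ✓; end 413 < 208? ✗ → no.
K: end 252 <= 476? ✓; end 252 < 208? ✗ → no.
N: end 466 <= 476? ✓; end 466 < 208? ✗ → no.
P: end 446 <= 476? ✓; end 446 < 208? ✗ → no.
Q: end 60 <= 476? ✓; end 60 < 208? ✓ → yes.
S: end 130 <= 476? ✓; end 130 < 208? ✓ → yes.
Result: Q, S.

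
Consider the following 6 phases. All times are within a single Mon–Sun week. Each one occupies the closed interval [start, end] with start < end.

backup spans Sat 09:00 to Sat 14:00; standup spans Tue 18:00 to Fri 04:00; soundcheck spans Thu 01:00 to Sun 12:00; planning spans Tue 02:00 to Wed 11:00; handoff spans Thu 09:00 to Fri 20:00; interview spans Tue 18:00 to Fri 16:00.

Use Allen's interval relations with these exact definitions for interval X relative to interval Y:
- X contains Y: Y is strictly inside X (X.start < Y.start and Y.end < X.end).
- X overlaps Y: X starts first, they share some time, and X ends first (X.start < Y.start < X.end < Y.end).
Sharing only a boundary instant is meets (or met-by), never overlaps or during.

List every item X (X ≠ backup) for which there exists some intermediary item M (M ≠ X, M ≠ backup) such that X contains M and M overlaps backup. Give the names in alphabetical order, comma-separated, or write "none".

Target backup = [Sat 09:00, Sat 14:00].
Intermediaries M with M overlaps backup: none.
Union: none.

none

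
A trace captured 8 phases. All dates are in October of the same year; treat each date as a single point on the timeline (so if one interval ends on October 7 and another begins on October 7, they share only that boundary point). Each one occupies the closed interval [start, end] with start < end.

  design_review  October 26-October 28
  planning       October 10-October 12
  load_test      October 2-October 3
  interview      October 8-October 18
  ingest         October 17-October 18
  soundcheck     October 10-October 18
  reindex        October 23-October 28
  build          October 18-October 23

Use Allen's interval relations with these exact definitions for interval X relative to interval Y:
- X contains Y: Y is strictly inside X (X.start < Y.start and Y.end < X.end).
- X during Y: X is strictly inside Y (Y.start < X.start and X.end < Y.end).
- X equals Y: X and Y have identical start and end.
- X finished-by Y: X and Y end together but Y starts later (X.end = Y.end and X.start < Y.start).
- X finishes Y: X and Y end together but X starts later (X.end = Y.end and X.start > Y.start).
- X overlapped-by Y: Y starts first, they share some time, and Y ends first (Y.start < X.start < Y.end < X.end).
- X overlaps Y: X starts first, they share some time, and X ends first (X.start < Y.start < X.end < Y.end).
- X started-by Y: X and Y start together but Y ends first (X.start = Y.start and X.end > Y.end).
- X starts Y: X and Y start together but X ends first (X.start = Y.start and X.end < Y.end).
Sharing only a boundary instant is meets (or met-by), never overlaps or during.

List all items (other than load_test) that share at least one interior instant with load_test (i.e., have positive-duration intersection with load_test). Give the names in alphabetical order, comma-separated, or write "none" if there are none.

none

Target load_test = [October 2, October 3].
build [October 18, October 23] → after → no.
design_review [October 26, October 28] → after → no.
ingest [October 17, October 18] → after → no.
interview [October 8, October 18] → after → no.
planning [October 10, October 12] → after → no.
reindex [October 23, October 28] → after → no.
soundcheck [October 10, October 18] → after → no.
Result: none.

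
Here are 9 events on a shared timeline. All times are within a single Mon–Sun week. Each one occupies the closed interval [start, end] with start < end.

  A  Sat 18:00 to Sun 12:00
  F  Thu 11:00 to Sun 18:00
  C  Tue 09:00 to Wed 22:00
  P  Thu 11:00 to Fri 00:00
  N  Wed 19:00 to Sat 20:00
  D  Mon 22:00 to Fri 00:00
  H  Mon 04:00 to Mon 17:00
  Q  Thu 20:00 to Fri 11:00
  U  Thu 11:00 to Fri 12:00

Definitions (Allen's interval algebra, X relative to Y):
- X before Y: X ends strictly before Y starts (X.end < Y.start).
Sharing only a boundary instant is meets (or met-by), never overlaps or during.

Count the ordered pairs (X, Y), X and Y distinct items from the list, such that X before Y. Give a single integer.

17

Checking all 72 ordered pairs for relation 'before'; matching pairs in alphabetical order:
(C, A): C before A ✓
(C, F): C before F ✓
(C, P): C before P ✓
(C, Q): C before Q ✓
(C, U): C before U ✓
(D, A): D before A ✓
(H, A): H before A ✓
(H, C): H before C ✓
(H, D): H before D ✓
(H, F): H before F ✓
(H, N): H before N ✓
(H, P): H before P ✓
(H, Q): H before Q ✓
(H, U): H before U ✓
(P, A): P before A ✓
(Q, A): Q before A ✓
(U, A): U before A ✓
Count: 17.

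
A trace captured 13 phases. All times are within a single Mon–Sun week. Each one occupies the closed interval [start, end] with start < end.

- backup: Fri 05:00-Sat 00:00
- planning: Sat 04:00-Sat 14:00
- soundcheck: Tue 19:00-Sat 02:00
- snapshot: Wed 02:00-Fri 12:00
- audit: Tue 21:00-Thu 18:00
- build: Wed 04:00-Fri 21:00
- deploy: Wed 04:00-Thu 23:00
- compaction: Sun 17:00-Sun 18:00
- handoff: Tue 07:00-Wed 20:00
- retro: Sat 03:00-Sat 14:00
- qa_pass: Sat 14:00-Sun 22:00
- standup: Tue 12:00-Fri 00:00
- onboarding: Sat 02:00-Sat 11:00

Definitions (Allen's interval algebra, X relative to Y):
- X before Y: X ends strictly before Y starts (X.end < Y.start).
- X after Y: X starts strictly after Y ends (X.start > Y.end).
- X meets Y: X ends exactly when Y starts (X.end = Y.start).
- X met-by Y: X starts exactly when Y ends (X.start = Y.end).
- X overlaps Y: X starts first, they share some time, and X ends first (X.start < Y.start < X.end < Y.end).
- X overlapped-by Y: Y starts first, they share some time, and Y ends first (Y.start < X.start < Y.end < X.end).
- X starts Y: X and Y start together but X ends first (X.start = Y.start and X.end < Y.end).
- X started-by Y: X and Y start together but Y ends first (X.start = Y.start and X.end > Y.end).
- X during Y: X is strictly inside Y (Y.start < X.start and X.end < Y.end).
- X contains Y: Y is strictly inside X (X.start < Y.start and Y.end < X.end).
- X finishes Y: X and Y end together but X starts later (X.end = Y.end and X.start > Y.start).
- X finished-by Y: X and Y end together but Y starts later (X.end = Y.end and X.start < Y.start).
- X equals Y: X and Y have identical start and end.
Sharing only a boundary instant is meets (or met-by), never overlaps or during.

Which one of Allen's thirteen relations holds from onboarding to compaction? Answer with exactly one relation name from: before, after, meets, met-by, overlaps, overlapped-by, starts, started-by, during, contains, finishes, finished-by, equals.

before

onboarding = [Sat 02:00, Sat 11:00]; compaction = [Sun 17:00, Sun 18:00].
Compare endpoints: onboarding.start < compaction.start, onboarding.start < compaction.end, onboarding.end < compaction.start, onboarding.end < compaction.end.
That pattern is 'before'.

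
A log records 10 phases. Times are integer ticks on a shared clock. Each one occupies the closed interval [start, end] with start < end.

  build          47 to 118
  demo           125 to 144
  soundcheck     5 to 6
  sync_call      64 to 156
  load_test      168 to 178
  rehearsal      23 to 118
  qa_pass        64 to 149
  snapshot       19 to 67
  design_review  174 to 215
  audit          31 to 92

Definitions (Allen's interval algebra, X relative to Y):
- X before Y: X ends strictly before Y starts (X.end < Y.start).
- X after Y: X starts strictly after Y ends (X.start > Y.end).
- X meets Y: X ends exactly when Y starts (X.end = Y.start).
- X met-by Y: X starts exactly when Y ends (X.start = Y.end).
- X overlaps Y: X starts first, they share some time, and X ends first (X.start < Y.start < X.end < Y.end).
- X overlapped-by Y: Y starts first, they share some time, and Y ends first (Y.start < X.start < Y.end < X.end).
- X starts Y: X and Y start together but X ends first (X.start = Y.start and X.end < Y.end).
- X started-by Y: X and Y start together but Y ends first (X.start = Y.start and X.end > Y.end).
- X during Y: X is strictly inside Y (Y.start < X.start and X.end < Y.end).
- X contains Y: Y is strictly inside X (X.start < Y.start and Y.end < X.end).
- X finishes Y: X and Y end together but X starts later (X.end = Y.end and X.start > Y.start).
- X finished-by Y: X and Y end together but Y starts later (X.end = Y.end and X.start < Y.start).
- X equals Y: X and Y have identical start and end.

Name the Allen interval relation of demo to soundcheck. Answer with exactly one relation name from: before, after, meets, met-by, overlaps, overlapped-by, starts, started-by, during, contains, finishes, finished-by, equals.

after

demo = [125, 144]; soundcheck = [5, 6].
Compare endpoints: demo.start > soundcheck.start, demo.start > soundcheck.end, demo.end > soundcheck.start, demo.end > soundcheck.end.
That pattern is 'after'.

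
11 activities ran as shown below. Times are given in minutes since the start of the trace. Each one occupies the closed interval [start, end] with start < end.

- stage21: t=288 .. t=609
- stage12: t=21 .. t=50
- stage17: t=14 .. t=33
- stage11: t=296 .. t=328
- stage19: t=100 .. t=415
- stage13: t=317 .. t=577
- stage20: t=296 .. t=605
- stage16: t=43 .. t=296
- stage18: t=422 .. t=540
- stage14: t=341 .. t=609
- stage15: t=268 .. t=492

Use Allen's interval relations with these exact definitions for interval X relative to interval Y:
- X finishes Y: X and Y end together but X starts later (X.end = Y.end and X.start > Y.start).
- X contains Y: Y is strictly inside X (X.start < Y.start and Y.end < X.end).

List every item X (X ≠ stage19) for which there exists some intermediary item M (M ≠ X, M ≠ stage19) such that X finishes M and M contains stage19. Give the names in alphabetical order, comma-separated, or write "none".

Target stage19 = [t=100, t=415].
Intermediaries M with M contains stage19: none.
Union: none.

none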